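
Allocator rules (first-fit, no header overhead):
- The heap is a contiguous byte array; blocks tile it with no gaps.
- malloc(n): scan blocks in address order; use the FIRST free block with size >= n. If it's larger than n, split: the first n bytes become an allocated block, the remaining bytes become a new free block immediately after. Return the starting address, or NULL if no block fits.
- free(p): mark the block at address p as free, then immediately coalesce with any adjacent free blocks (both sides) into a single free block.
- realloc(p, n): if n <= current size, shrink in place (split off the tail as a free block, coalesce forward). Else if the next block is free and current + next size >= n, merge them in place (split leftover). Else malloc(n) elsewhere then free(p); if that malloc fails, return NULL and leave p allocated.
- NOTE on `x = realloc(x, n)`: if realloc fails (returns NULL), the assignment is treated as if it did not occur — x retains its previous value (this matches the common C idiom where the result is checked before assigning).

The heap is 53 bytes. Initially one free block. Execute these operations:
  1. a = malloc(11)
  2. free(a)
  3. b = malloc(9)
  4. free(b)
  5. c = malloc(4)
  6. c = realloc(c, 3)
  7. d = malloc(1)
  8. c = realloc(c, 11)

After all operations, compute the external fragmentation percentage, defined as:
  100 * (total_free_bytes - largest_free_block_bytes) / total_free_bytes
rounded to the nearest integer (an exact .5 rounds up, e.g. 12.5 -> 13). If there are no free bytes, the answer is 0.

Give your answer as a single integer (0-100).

Answer: 7

Derivation:
Op 1: a = malloc(11) -> a = 0; heap: [0-10 ALLOC][11-52 FREE]
Op 2: free(a) -> (freed a); heap: [0-52 FREE]
Op 3: b = malloc(9) -> b = 0; heap: [0-8 ALLOC][9-52 FREE]
Op 4: free(b) -> (freed b); heap: [0-52 FREE]
Op 5: c = malloc(4) -> c = 0; heap: [0-3 ALLOC][4-52 FREE]
Op 6: c = realloc(c, 3) -> c = 0; heap: [0-2 ALLOC][3-52 FREE]
Op 7: d = malloc(1) -> d = 3; heap: [0-2 ALLOC][3-3 ALLOC][4-52 FREE]
Op 8: c = realloc(c, 11) -> c = 4; heap: [0-2 FREE][3-3 ALLOC][4-14 ALLOC][15-52 FREE]
Free blocks: [3 38] total_free=41 largest=38 -> 100*(41-38)/41 = 300/41 ≈ 7.317 -> rounds to 7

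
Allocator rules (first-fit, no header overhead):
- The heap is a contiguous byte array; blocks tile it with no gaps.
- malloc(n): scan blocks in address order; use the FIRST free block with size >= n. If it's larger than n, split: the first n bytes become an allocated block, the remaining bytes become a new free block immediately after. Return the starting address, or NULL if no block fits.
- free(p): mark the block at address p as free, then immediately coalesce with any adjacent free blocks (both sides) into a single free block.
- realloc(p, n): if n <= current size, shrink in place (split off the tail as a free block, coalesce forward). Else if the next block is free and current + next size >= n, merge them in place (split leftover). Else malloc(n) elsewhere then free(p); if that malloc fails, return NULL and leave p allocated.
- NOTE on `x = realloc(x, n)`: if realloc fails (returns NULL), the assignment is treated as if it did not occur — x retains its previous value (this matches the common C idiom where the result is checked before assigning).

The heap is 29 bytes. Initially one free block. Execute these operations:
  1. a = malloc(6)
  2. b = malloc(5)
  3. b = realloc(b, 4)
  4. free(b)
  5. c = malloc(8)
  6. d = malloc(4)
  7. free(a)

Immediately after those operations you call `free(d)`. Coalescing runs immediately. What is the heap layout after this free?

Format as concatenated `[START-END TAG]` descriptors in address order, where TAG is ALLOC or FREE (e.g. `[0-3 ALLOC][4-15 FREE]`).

Answer: [0-5 FREE][6-13 ALLOC][14-28 FREE]

Derivation:
Op 1: a = malloc(6) -> a = 0; heap: [0-5 ALLOC][6-28 FREE]
Op 2: b = malloc(5) -> b = 6; heap: [0-5 ALLOC][6-10 ALLOC][11-28 FREE]
Op 3: b = realloc(b, 4) -> b = 6; heap: [0-5 ALLOC][6-9 ALLOC][10-28 FREE]
Op 4: free(b) -> (freed b); heap: [0-5 ALLOC][6-28 FREE]
Op 5: c = malloc(8) -> c = 6; heap: [0-5 ALLOC][6-13 ALLOC][14-28 FREE]
Op 6: d = malloc(4) -> d = 14; heap: [0-5 ALLOC][6-13 ALLOC][14-17 ALLOC][18-28 FREE]
Op 7: free(a) -> (freed a); heap: [0-5 FREE][6-13 ALLOC][14-17 ALLOC][18-28 FREE]
free(d): d = 14 -> block [14-17 ALLOC]; mark free, coalesce with adjacent free neighbors -> [0-5 FREE][6-13 ALLOC][14-28 FREE]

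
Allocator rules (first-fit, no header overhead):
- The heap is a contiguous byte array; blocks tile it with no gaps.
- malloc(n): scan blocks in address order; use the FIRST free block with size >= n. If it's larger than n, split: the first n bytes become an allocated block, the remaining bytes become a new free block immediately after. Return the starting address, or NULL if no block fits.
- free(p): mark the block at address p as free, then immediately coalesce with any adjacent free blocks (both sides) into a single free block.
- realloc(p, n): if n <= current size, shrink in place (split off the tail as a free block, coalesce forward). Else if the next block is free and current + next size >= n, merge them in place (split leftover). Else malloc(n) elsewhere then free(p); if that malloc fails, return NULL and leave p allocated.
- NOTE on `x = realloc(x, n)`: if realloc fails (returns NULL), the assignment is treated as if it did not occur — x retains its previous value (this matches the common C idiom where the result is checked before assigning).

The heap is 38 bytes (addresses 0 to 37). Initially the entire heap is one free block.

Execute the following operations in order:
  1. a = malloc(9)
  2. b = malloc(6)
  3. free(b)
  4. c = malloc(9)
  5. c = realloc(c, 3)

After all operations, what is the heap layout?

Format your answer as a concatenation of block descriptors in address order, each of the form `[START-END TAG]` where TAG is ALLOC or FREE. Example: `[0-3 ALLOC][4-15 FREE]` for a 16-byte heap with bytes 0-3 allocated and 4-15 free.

Answer: [0-8 ALLOC][9-11 ALLOC][12-37 FREE]

Derivation:
Op 1: a = malloc(9) -> a = 0; heap: [0-8 ALLOC][9-37 FREE]
Op 2: b = malloc(6) -> b = 9; heap: [0-8 ALLOC][9-14 ALLOC][15-37 FREE]
Op 3: free(b) -> (freed b); heap: [0-8 ALLOC][9-37 FREE]
Op 4: c = malloc(9) -> c = 9; heap: [0-8 ALLOC][9-17 ALLOC][18-37 FREE]
Op 5: c = realloc(c, 3) -> c = 9; heap: [0-8 ALLOC][9-11 ALLOC][12-37 FREE]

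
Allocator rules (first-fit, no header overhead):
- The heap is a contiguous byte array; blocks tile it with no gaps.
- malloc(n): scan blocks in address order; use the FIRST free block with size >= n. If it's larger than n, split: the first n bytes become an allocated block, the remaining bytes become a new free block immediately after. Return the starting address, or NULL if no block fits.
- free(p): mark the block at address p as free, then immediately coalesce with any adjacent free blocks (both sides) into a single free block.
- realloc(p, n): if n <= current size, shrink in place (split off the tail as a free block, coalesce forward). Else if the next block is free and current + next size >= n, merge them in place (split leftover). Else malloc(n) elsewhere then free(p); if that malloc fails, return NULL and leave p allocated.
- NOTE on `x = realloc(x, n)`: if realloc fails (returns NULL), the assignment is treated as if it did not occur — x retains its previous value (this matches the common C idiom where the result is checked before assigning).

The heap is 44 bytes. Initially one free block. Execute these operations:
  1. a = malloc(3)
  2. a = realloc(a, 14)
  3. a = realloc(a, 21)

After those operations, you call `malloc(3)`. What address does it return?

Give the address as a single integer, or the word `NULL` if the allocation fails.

Answer: 21

Derivation:
Op 1: a = malloc(3) -> a = 0; heap: [0-2 ALLOC][3-43 FREE]
Op 2: a = realloc(a, 14) -> a = 0; heap: [0-13 ALLOC][14-43 FREE]
Op 3: a = realloc(a, 21) -> a = 0; heap: [0-20 ALLOC][21-43 FREE]
malloc(3): first-fit scan over [0-20 ALLOC][21-43 FREE] -> 21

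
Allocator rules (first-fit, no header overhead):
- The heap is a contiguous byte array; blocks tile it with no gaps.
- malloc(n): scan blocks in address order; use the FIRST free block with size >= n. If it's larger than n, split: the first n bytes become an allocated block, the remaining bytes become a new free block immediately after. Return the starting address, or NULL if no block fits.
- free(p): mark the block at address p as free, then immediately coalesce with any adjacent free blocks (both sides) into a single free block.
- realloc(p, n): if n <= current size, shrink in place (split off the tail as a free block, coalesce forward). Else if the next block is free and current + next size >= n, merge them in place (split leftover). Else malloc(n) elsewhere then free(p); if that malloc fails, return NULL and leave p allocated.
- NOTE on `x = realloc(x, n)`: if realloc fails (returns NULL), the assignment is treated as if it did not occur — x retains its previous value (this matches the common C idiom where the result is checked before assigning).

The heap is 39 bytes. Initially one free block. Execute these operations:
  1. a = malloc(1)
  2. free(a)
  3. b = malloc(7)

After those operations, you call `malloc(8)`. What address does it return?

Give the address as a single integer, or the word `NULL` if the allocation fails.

Op 1: a = malloc(1) -> a = 0; heap: [0-0 ALLOC][1-38 FREE]
Op 2: free(a) -> (freed a); heap: [0-38 FREE]
Op 3: b = malloc(7) -> b = 0; heap: [0-6 ALLOC][7-38 FREE]
malloc(8): first-fit scan over [0-6 ALLOC][7-38 FREE] -> 7

Answer: 7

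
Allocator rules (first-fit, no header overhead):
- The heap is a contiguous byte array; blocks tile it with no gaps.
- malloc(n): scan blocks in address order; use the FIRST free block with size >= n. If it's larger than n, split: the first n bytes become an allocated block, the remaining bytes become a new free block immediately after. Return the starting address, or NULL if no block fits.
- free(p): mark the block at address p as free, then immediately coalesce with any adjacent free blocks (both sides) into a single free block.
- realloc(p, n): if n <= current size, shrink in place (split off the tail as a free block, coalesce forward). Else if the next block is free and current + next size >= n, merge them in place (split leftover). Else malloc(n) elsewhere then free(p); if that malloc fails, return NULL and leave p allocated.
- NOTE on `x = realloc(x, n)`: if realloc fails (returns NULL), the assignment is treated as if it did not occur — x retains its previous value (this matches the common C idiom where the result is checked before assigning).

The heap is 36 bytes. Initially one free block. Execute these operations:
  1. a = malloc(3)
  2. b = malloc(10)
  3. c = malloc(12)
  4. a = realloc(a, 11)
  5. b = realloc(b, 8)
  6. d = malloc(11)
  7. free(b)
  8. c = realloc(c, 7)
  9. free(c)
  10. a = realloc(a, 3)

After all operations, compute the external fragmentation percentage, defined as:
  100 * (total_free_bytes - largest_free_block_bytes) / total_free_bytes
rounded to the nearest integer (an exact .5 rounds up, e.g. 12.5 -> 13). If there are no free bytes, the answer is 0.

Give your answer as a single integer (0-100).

Op 1: a = malloc(3) -> a = 0; heap: [0-2 ALLOC][3-35 FREE]
Op 2: b = malloc(10) -> b = 3; heap: [0-2 ALLOC][3-12 ALLOC][13-35 FREE]
Op 3: c = malloc(12) -> c = 13; heap: [0-2 ALLOC][3-12 ALLOC][13-24 ALLOC][25-35 FREE]
Op 4: a = realloc(a, 11) -> a = 25; heap: [0-2 FREE][3-12 ALLOC][13-24 ALLOC][25-35 ALLOC]
Op 5: b = realloc(b, 8) -> b = 3; heap: [0-2 FREE][3-10 ALLOC][11-12 FREE][13-24 ALLOC][25-35 ALLOC]
Op 6: d = malloc(11) -> d = NULL; heap: [0-2 FREE][3-10 ALLOC][11-12 FREE][13-24 ALLOC][25-35 ALLOC]
Op 7: free(b) -> (freed b); heap: [0-12 FREE][13-24 ALLOC][25-35 ALLOC]
Op 8: c = realloc(c, 7) -> c = 13; heap: [0-12 FREE][13-19 ALLOC][20-24 FREE][25-35 ALLOC]
Op 9: free(c) -> (freed c); heap: [0-24 FREE][25-35 ALLOC]
Op 10: a = realloc(a, 3) -> a = 25; heap: [0-24 FREE][25-27 ALLOC][28-35 FREE]
Free blocks: [25 8] total_free=33 largest=25 -> 100*(33-25)/33 = 800/33 ≈ 24.242 -> rounds to 24

Answer: 24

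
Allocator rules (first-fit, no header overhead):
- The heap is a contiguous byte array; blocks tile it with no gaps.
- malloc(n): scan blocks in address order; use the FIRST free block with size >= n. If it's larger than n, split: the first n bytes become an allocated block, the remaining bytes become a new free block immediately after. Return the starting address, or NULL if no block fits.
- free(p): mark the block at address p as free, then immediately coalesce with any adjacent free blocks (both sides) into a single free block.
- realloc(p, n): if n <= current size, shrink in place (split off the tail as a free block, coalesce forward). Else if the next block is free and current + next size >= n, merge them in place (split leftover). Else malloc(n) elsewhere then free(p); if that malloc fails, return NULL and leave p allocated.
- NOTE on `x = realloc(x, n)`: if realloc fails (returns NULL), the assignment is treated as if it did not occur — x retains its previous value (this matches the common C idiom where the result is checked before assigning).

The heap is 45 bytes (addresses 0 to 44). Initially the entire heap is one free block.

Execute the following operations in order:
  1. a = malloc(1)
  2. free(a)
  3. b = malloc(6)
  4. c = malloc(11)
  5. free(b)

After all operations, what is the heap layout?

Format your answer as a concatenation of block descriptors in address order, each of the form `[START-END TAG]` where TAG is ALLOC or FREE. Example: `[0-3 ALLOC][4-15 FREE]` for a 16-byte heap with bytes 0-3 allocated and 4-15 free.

Answer: [0-5 FREE][6-16 ALLOC][17-44 FREE]

Derivation:
Op 1: a = malloc(1) -> a = 0; heap: [0-0 ALLOC][1-44 FREE]
Op 2: free(a) -> (freed a); heap: [0-44 FREE]
Op 3: b = malloc(6) -> b = 0; heap: [0-5 ALLOC][6-44 FREE]
Op 4: c = malloc(11) -> c = 6; heap: [0-5 ALLOC][6-16 ALLOC][17-44 FREE]
Op 5: free(b) -> (freed b); heap: [0-5 FREE][6-16 ALLOC][17-44 FREE]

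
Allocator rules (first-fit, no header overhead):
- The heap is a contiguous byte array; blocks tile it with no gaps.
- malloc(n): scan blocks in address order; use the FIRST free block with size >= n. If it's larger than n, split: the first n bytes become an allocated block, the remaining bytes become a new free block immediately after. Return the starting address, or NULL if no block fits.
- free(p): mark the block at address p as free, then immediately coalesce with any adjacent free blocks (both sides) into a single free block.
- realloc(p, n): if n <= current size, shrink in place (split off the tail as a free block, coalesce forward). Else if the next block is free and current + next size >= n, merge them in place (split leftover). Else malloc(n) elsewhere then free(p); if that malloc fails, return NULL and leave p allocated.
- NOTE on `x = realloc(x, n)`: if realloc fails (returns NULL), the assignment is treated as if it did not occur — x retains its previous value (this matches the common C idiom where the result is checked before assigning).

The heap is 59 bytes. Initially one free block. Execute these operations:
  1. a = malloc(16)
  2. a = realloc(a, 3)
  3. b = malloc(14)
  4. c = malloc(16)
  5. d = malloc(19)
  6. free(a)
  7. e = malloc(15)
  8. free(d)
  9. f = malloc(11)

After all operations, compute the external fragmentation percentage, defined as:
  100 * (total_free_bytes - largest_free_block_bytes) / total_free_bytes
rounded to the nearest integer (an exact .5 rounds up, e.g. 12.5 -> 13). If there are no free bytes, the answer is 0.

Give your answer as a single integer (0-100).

Answer: 17

Derivation:
Op 1: a = malloc(16) -> a = 0; heap: [0-15 ALLOC][16-58 FREE]
Op 2: a = realloc(a, 3) -> a = 0; heap: [0-2 ALLOC][3-58 FREE]
Op 3: b = malloc(14) -> b = 3; heap: [0-2 ALLOC][3-16 ALLOC][17-58 FREE]
Op 4: c = malloc(16) -> c = 17; heap: [0-2 ALLOC][3-16 ALLOC][17-32 ALLOC][33-58 FREE]
Op 5: d = malloc(19) -> d = 33; heap: [0-2 ALLOC][3-16 ALLOC][17-32 ALLOC][33-51 ALLOC][52-58 FREE]
Op 6: free(a) -> (freed a); heap: [0-2 FREE][3-16 ALLOC][17-32 ALLOC][33-51 ALLOC][52-58 FREE]
Op 7: e = malloc(15) -> e = NULL; heap: [0-2 FREE][3-16 ALLOC][17-32 ALLOC][33-51 ALLOC][52-58 FREE]
Op 8: free(d) -> (freed d); heap: [0-2 FREE][3-16 ALLOC][17-32 ALLOC][33-58 FREE]
Op 9: f = malloc(11) -> f = 33; heap: [0-2 FREE][3-16 ALLOC][17-32 ALLOC][33-43 ALLOC][44-58 FREE]
Free blocks: [3 15] total_free=18 largest=15 -> 100*(18-15)/18 = 300/18 ≈ 16.667 -> rounds to 17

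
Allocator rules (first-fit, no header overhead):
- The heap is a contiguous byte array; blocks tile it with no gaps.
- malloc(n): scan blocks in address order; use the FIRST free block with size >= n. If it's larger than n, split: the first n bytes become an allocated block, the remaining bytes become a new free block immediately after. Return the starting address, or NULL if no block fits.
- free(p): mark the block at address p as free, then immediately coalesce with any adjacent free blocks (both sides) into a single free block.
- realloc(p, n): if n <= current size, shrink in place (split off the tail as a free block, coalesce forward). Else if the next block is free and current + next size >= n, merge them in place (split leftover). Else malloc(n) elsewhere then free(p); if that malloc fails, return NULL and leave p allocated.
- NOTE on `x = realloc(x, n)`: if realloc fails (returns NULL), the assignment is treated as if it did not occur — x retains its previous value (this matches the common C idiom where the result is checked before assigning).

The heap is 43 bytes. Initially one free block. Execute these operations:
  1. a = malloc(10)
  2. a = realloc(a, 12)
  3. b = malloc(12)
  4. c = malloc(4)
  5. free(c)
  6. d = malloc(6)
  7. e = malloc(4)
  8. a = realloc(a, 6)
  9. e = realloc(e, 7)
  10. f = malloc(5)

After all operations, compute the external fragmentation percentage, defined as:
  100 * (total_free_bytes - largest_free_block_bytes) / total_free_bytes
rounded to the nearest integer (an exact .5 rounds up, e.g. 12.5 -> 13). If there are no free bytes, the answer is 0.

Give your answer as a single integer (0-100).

Op 1: a = malloc(10) -> a = 0; heap: [0-9 ALLOC][10-42 FREE]
Op 2: a = realloc(a, 12) -> a = 0; heap: [0-11 ALLOC][12-42 FREE]
Op 3: b = malloc(12) -> b = 12; heap: [0-11 ALLOC][12-23 ALLOC][24-42 FREE]
Op 4: c = malloc(4) -> c = 24; heap: [0-11 ALLOC][12-23 ALLOC][24-27 ALLOC][28-42 FREE]
Op 5: free(c) -> (freed c); heap: [0-11 ALLOC][12-23 ALLOC][24-42 FREE]
Op 6: d = malloc(6) -> d = 24; heap: [0-11 ALLOC][12-23 ALLOC][24-29 ALLOC][30-42 FREE]
Op 7: e = malloc(4) -> e = 30; heap: [0-11 ALLOC][12-23 ALLOC][24-29 ALLOC][30-33 ALLOC][34-42 FREE]
Op 8: a = realloc(a, 6) -> a = 0; heap: [0-5 ALLOC][6-11 FREE][12-23 ALLOC][24-29 ALLOC][30-33 ALLOC][34-42 FREE]
Op 9: e = realloc(e, 7) -> e = 30; heap: [0-5 ALLOC][6-11 FREE][12-23 ALLOC][24-29 ALLOC][30-36 ALLOC][37-42 FREE]
Op 10: f = malloc(5) -> f = 6; heap: [0-5 ALLOC][6-10 ALLOC][11-11 FREE][12-23 ALLOC][24-29 ALLOC][30-36 ALLOC][37-42 FREE]
Free blocks: [1 6] total_free=7 largest=6 -> 100*(7-6)/7 = 100/7 ≈ 14.286 -> rounds to 14

Answer: 14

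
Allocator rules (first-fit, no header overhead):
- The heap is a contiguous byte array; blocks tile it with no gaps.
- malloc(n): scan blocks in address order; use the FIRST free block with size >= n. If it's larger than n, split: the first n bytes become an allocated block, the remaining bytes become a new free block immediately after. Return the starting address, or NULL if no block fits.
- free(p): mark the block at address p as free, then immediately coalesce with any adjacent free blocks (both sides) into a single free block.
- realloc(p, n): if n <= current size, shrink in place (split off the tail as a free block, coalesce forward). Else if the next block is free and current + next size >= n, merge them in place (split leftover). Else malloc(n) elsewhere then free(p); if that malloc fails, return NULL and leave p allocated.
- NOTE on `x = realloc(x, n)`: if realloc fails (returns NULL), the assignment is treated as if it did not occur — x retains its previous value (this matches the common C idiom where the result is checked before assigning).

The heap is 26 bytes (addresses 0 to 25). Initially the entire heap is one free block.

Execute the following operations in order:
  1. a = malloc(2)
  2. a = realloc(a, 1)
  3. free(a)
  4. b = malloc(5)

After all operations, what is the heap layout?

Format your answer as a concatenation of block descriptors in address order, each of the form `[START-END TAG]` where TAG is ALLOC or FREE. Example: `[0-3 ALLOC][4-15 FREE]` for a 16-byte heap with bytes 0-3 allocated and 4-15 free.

Answer: [0-4 ALLOC][5-25 FREE]

Derivation:
Op 1: a = malloc(2) -> a = 0; heap: [0-1 ALLOC][2-25 FREE]
Op 2: a = realloc(a, 1) -> a = 0; heap: [0-0 ALLOC][1-25 FREE]
Op 3: free(a) -> (freed a); heap: [0-25 FREE]
Op 4: b = malloc(5) -> b = 0; heap: [0-4 ALLOC][5-25 FREE]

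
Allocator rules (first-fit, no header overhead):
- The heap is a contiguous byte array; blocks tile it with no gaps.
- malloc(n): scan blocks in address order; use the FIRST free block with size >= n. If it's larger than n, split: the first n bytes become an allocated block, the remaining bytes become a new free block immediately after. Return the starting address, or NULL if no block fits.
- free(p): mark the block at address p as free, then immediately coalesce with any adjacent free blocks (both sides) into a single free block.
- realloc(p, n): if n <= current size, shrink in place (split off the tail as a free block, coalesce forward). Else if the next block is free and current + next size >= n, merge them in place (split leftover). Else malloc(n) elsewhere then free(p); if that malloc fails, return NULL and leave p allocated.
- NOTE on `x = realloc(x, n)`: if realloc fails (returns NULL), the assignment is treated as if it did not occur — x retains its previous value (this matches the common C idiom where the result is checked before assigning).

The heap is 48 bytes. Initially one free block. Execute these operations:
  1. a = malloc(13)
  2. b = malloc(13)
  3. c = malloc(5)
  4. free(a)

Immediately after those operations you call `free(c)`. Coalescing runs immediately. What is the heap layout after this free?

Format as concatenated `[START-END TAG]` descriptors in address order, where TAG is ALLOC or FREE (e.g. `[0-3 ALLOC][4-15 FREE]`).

Answer: [0-12 FREE][13-25 ALLOC][26-47 FREE]

Derivation:
Op 1: a = malloc(13) -> a = 0; heap: [0-12 ALLOC][13-47 FREE]
Op 2: b = malloc(13) -> b = 13; heap: [0-12 ALLOC][13-25 ALLOC][26-47 FREE]
Op 3: c = malloc(5) -> c = 26; heap: [0-12 ALLOC][13-25 ALLOC][26-30 ALLOC][31-47 FREE]
Op 4: free(a) -> (freed a); heap: [0-12 FREE][13-25 ALLOC][26-30 ALLOC][31-47 FREE]
free(c): c = 26 -> block [26-30 ALLOC]; mark free, coalesce with adjacent free neighbors -> [0-12 FREE][13-25 ALLOC][26-47 FREE]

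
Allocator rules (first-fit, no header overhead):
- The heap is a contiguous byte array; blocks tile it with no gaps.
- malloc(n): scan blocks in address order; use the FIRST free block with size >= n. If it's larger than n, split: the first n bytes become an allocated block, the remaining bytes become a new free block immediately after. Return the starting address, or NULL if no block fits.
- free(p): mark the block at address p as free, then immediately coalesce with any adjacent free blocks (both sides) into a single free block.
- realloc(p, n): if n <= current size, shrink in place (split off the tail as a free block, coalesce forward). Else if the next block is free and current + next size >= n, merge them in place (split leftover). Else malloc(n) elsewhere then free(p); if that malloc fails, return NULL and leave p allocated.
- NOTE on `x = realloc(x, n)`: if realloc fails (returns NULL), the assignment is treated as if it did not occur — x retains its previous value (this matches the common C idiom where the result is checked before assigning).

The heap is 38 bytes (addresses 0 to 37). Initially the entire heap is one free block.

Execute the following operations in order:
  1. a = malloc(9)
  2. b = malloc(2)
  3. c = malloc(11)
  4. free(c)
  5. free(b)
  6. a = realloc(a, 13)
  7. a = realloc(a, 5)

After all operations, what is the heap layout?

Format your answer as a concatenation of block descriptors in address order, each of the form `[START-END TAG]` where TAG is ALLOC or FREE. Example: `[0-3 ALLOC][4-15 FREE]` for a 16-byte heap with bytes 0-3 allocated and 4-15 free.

Answer: [0-4 ALLOC][5-37 FREE]

Derivation:
Op 1: a = malloc(9) -> a = 0; heap: [0-8 ALLOC][9-37 FREE]
Op 2: b = malloc(2) -> b = 9; heap: [0-8 ALLOC][9-10 ALLOC][11-37 FREE]
Op 3: c = malloc(11) -> c = 11; heap: [0-8 ALLOC][9-10 ALLOC][11-21 ALLOC][22-37 FREE]
Op 4: free(c) -> (freed c); heap: [0-8 ALLOC][9-10 ALLOC][11-37 FREE]
Op 5: free(b) -> (freed b); heap: [0-8 ALLOC][9-37 FREE]
Op 6: a = realloc(a, 13) -> a = 0; heap: [0-12 ALLOC][13-37 FREE]
Op 7: a = realloc(a, 5) -> a = 0; heap: [0-4 ALLOC][5-37 FREE]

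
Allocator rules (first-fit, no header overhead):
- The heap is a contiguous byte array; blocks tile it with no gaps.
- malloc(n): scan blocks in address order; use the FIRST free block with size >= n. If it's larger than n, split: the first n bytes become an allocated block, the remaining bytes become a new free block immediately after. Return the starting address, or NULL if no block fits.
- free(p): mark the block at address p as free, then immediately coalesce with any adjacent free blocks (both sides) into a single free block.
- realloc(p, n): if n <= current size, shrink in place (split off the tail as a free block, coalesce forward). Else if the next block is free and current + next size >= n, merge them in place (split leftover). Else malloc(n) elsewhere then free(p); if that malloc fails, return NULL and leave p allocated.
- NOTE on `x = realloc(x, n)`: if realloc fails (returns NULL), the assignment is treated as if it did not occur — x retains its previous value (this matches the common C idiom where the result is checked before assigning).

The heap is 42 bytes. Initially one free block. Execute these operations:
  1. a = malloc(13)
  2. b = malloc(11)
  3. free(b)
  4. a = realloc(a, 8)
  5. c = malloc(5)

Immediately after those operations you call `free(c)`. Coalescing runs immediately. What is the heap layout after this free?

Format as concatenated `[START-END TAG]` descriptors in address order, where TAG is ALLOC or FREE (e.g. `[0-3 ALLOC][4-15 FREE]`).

Op 1: a = malloc(13) -> a = 0; heap: [0-12 ALLOC][13-41 FREE]
Op 2: b = malloc(11) -> b = 13; heap: [0-12 ALLOC][13-23 ALLOC][24-41 FREE]
Op 3: free(b) -> (freed b); heap: [0-12 ALLOC][13-41 FREE]
Op 4: a = realloc(a, 8) -> a = 0; heap: [0-7 ALLOC][8-41 FREE]
Op 5: c = malloc(5) -> c = 8; heap: [0-7 ALLOC][8-12 ALLOC][13-41 FREE]
free(c): c = 8 -> block [8-12 ALLOC]; mark free, coalesce with adjacent free neighbors -> [0-7 ALLOC][8-41 FREE]

Answer: [0-7 ALLOC][8-41 FREE]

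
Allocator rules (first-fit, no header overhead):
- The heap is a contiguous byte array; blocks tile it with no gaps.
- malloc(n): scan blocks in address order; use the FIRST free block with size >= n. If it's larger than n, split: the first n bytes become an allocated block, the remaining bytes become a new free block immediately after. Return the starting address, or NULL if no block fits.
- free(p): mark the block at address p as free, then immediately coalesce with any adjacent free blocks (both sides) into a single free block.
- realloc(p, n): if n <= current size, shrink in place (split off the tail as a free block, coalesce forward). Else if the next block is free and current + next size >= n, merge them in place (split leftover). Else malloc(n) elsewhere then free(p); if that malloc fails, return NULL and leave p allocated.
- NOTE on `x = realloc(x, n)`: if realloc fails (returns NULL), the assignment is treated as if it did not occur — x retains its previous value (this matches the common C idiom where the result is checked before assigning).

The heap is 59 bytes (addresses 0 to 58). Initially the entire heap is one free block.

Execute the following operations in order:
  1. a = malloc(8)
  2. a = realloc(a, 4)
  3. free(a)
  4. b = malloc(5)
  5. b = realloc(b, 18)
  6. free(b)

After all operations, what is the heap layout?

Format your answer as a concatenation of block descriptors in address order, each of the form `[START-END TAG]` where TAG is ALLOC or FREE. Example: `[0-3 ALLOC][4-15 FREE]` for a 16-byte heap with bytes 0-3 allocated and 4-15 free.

Op 1: a = malloc(8) -> a = 0; heap: [0-7 ALLOC][8-58 FREE]
Op 2: a = realloc(a, 4) -> a = 0; heap: [0-3 ALLOC][4-58 FREE]
Op 3: free(a) -> (freed a); heap: [0-58 FREE]
Op 4: b = malloc(5) -> b = 0; heap: [0-4 ALLOC][5-58 FREE]
Op 5: b = realloc(b, 18) -> b = 0; heap: [0-17 ALLOC][18-58 FREE]
Op 6: free(b) -> (freed b); heap: [0-58 FREE]

Answer: [0-58 FREE]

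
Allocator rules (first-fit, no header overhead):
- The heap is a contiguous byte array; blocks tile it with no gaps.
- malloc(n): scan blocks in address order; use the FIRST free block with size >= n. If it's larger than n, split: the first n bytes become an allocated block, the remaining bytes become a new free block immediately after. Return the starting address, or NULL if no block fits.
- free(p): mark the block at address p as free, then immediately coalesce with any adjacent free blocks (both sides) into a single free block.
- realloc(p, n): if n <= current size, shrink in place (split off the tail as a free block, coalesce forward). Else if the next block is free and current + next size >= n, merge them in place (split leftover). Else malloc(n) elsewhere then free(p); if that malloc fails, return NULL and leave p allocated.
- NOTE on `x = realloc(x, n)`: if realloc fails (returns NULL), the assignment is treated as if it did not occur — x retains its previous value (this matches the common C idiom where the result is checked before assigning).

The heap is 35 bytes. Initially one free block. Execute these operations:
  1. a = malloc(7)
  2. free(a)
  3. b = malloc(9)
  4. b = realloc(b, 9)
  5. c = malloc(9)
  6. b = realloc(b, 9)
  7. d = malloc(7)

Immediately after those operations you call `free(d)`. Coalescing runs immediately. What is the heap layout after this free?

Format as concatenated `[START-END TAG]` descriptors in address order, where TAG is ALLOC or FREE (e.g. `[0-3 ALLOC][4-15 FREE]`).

Op 1: a = malloc(7) -> a = 0; heap: [0-6 ALLOC][7-34 FREE]
Op 2: free(a) -> (freed a); heap: [0-34 FREE]
Op 3: b = malloc(9) -> b = 0; heap: [0-8 ALLOC][9-34 FREE]
Op 4: b = realloc(b, 9) -> b = 0; heap: [0-8 ALLOC][9-34 FREE]
Op 5: c = malloc(9) -> c = 9; heap: [0-8 ALLOC][9-17 ALLOC][18-34 FREE]
Op 6: b = realloc(b, 9) -> b = 0; heap: [0-8 ALLOC][9-17 ALLOC][18-34 FREE]
Op 7: d = malloc(7) -> d = 18; heap: [0-8 ALLOC][9-17 ALLOC][18-24 ALLOC][25-34 FREE]
free(d): d = 18 -> block [18-24 ALLOC]; mark free, coalesce with adjacent free neighbors -> [0-8 ALLOC][9-17 ALLOC][18-34 FREE]

Answer: [0-8 ALLOC][9-17 ALLOC][18-34 FREE]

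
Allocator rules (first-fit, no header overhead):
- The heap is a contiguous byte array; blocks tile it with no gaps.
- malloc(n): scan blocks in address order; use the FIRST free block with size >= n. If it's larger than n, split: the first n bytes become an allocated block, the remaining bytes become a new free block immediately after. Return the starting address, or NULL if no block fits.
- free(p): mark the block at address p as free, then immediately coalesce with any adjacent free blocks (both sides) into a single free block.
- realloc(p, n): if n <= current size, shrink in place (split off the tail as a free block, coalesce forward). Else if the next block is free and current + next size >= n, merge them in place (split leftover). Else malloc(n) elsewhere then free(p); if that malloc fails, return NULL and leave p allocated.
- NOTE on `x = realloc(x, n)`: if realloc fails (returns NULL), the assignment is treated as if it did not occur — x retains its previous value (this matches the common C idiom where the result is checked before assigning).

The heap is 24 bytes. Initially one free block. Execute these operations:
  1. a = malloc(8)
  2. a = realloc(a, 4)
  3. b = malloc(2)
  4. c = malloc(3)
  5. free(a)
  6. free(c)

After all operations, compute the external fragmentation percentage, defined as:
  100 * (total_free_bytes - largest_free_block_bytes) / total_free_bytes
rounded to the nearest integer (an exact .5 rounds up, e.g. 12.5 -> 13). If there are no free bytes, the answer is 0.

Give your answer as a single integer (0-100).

Answer: 18

Derivation:
Op 1: a = malloc(8) -> a = 0; heap: [0-7 ALLOC][8-23 FREE]
Op 2: a = realloc(a, 4) -> a = 0; heap: [0-3 ALLOC][4-23 FREE]
Op 3: b = malloc(2) -> b = 4; heap: [0-3 ALLOC][4-5 ALLOC][6-23 FREE]
Op 4: c = malloc(3) -> c = 6; heap: [0-3 ALLOC][4-5 ALLOC][6-8 ALLOC][9-23 FREE]
Op 5: free(a) -> (freed a); heap: [0-3 FREE][4-5 ALLOC][6-8 ALLOC][9-23 FREE]
Op 6: free(c) -> (freed c); heap: [0-3 FREE][4-5 ALLOC][6-23 FREE]
Free blocks: [4 18] total_free=22 largest=18 -> 100*(22-18)/22 = 400/22 ≈ 18.182 -> rounds to 18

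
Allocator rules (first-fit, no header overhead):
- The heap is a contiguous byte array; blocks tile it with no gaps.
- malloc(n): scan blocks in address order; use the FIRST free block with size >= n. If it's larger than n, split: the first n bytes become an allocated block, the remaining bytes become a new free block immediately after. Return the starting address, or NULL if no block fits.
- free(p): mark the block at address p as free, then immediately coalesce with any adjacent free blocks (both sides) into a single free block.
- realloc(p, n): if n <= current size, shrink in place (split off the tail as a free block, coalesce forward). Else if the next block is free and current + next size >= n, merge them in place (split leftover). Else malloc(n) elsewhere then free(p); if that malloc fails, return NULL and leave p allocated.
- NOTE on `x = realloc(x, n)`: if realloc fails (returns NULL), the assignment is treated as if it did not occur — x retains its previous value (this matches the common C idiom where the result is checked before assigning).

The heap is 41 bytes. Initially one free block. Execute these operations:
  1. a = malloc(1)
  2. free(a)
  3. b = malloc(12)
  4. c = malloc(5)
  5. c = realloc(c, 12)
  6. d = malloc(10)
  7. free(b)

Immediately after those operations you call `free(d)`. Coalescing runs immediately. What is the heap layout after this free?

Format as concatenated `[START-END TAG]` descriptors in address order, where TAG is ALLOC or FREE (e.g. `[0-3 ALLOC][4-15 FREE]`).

Op 1: a = malloc(1) -> a = 0; heap: [0-0 ALLOC][1-40 FREE]
Op 2: free(a) -> (freed a); heap: [0-40 FREE]
Op 3: b = malloc(12) -> b = 0; heap: [0-11 ALLOC][12-40 FREE]
Op 4: c = malloc(5) -> c = 12; heap: [0-11 ALLOC][12-16 ALLOC][17-40 FREE]
Op 5: c = realloc(c, 12) -> c = 12; heap: [0-11 ALLOC][12-23 ALLOC][24-40 FREE]
Op 6: d = malloc(10) -> d = 24; heap: [0-11 ALLOC][12-23 ALLOC][24-33 ALLOC][34-40 FREE]
Op 7: free(b) -> (freed b); heap: [0-11 FREE][12-23 ALLOC][24-33 ALLOC][34-40 FREE]
free(d): d = 24 -> block [24-33 ALLOC]; mark free, coalesce with adjacent free neighbors -> [0-11 FREE][12-23 ALLOC][24-40 FREE]

Answer: [0-11 FREE][12-23 ALLOC][24-40 FREE]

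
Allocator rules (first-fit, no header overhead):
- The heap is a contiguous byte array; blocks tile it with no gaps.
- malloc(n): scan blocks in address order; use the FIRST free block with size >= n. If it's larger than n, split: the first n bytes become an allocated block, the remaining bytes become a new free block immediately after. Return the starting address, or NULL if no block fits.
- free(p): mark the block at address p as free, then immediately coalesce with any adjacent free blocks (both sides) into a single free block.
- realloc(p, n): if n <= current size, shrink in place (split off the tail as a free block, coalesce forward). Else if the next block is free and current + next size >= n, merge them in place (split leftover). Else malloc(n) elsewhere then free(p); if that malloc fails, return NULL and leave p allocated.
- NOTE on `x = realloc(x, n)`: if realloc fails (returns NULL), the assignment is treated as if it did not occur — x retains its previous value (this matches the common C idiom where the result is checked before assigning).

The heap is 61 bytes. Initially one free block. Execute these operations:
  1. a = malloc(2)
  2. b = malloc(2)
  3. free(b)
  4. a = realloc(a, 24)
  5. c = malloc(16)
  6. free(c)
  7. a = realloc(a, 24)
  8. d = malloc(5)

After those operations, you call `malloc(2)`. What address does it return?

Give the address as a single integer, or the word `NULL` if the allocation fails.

Op 1: a = malloc(2) -> a = 0; heap: [0-1 ALLOC][2-60 FREE]
Op 2: b = malloc(2) -> b = 2; heap: [0-1 ALLOC][2-3 ALLOC][4-60 FREE]
Op 3: free(b) -> (freed b); heap: [0-1 ALLOC][2-60 FREE]
Op 4: a = realloc(a, 24) -> a = 0; heap: [0-23 ALLOC][24-60 FREE]
Op 5: c = malloc(16) -> c = 24; heap: [0-23 ALLOC][24-39 ALLOC][40-60 FREE]
Op 6: free(c) -> (freed c); heap: [0-23 ALLOC][24-60 FREE]
Op 7: a = realloc(a, 24) -> a = 0; heap: [0-23 ALLOC][24-60 FREE]
Op 8: d = malloc(5) -> d = 24; heap: [0-23 ALLOC][24-28 ALLOC][29-60 FREE]
malloc(2): first-fit scan over [0-23 ALLOC][24-28 ALLOC][29-60 FREE] -> 29

Answer: 29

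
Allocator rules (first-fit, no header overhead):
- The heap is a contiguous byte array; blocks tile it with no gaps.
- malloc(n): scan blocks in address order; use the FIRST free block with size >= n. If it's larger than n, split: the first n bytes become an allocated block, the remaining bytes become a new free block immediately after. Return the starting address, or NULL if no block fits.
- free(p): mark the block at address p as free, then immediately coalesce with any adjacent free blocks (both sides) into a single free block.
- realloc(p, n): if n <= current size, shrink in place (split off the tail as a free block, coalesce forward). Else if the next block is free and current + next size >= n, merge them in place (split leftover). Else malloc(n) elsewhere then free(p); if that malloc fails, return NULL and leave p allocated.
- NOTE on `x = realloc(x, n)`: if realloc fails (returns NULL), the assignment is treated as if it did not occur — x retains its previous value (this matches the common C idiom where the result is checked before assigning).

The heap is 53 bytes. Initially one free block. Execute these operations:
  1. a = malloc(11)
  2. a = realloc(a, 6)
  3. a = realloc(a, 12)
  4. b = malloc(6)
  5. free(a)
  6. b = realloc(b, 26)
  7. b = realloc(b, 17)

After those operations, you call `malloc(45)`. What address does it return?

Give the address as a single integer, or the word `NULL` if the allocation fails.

Answer: NULL

Derivation:
Op 1: a = malloc(11) -> a = 0; heap: [0-10 ALLOC][11-52 FREE]
Op 2: a = realloc(a, 6) -> a = 0; heap: [0-5 ALLOC][6-52 FREE]
Op 3: a = realloc(a, 12) -> a = 0; heap: [0-11 ALLOC][12-52 FREE]
Op 4: b = malloc(6) -> b = 12; heap: [0-11 ALLOC][12-17 ALLOC][18-52 FREE]
Op 5: free(a) -> (freed a); heap: [0-11 FREE][12-17 ALLOC][18-52 FREE]
Op 6: b = realloc(b, 26) -> b = 12; heap: [0-11 FREE][12-37 ALLOC][38-52 FREE]
Op 7: b = realloc(b, 17) -> b = 12; heap: [0-11 FREE][12-28 ALLOC][29-52 FREE]
malloc(45): first-fit scan over [0-11 FREE][12-28 ALLOC][29-52 FREE] -> NULL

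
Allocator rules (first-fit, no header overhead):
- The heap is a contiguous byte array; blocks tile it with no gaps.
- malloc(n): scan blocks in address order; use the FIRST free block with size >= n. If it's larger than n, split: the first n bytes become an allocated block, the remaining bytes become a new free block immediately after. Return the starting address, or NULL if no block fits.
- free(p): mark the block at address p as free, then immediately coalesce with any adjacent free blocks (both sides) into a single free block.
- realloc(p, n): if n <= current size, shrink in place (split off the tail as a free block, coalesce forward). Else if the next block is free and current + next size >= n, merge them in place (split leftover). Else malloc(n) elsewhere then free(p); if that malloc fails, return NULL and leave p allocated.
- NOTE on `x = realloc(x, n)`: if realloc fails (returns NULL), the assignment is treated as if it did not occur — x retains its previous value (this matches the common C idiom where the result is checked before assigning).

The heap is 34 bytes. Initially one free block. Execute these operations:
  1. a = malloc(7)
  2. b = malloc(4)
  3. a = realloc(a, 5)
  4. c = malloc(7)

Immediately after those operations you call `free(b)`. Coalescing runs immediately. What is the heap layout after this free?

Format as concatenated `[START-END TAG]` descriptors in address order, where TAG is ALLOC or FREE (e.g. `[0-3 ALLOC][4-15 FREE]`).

Op 1: a = malloc(7) -> a = 0; heap: [0-6 ALLOC][7-33 FREE]
Op 2: b = malloc(4) -> b = 7; heap: [0-6 ALLOC][7-10 ALLOC][11-33 FREE]
Op 3: a = realloc(a, 5) -> a = 0; heap: [0-4 ALLOC][5-6 FREE][7-10 ALLOC][11-33 FREE]
Op 4: c = malloc(7) -> c = 11; heap: [0-4 ALLOC][5-6 FREE][7-10 ALLOC][11-17 ALLOC][18-33 FREE]
free(b): b = 7 -> block [7-10 ALLOC]; mark free, coalesce with adjacent free neighbors -> [0-4 ALLOC][5-10 FREE][11-17 ALLOC][18-33 FREE]

Answer: [0-4 ALLOC][5-10 FREE][11-17 ALLOC][18-33 FREE]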